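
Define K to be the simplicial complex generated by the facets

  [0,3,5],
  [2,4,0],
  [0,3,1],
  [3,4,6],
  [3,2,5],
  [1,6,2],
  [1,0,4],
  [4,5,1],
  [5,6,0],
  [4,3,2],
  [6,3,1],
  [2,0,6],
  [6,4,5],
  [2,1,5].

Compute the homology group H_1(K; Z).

Take the total order 0 < 1 < 2 < 3 < 4 < 5 < 6 on the vertex set. Then K (dimension 2) consists of the simplices:

  0-simplices (7): [0], [1], [2], [3], [4], [5], [6]
  1-simplices (21): [0,1], [0,2], [0,3], [0,4], [0,5], [0,6], [1,2], [1,3], [1,4], [1,5], [1,6], [2,3], [2,4], [2,5], [2,6], [3,4], [3,5], [3,6], [4,5], [4,6], [5,6]
  2-simplices (14): [0,1,3], [0,1,4], [0,2,4], [0,2,6], [0,3,5], [0,5,6], [1,2,5], [1,2,6], [1,3,6], [1,4,5], [2,3,4], [2,3,5], [3,4,6], [4,5,6]

giving chain groups C_0 ≅ Z^7, C_1 ≅ Z^21, C_2 ≅ Z^14.

∂_1: C_1 → C_0 is given by ∂[p,q] = [q] − [p]. For instance
  ∂[1,4] = [4] − [1].
The resulting 7×21 matrix has rank 6, and its Smith normal form has invariant factors (1,1,1,1,1,1).

Boundary ∂_2: C_2 → C_1 acts by ∂[p,q,r] = [q,r] − [p,r] + [p,q]. For instance
  ∂[1,2,5] = [2,5] − [1,5] + [1,2],
  ∂[0,2,6] = [2,6] − [0,6] + [0,2].
As a 21×14 matrix over Z this has rank 13, with invariant factors (1,1,1,1,1,1,1,1,1,1,1,1,1).

Computing H_k = (kernel of ∂_k) / (image of ∂_{k+1}):

  H_1: rank ker ∂_1 − rank ∂_2 = (21 − 6) − 13 = 2, and the invariant factors of ∂_2 are all 1, so H_1 = Z^2.

(K is a triangulation of the torus T^2.)

H_1 ≅ Z^2.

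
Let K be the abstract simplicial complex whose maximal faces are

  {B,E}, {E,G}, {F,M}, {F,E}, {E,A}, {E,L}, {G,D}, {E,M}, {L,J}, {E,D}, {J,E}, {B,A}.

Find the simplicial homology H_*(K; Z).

We work with the vertex ordering A < B < D < E < F < G < J < L < M. The simplices of K, each written with vertices in increasing order, are:

  0-simplices (9): A, B, D, E, F, G, J, L, M
  1-simplices (12): AB, AE, BE, DE, DG, EF, EG, EJ, EL, EM, FM, JL

so the chain groups are C_0 ≅ Z^9, C_1 ≅ Z^12.

∂_1: C_1 → C_0 is given by ∂[p,q] = [q] − [p]. For instance
  ∂EL = L − E.
As a 9×12 matrix over Z this has rank 8, with invariant factors (1,1,1,1,1,1,1,1).

Now H_k = ker ∂_k / im ∂_{k+1}, so:

  H_0: rank C_0 − rank ∂_1 = 9 − 8 = 1, and the invariant factors of ∂_1 are all 1, so H_0 = Z.
  H_1: rank ker ∂_1 − rank ∂_2 = (12 − 8) − 0 = 4, and there is no ∂_2, so H_1 = Z^4.

As a check, the Euler characteristic is 9 − 12 = -3, which agrees with 1 − 4 = -3.
(K is a triangulation of a wedge of 4 circles.)

H_0 = Z,  H_1 = Z^4.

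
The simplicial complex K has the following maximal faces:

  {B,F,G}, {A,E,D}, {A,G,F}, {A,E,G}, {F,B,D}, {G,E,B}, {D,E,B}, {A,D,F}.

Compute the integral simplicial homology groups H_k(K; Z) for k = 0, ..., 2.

H_0 = Z,  H_1 = 0,  H_2 = Z.

We work with the vertex ordering A < B < D < E < F < G. The simplices of K, each written with vertices in increasing order, are:

  0-simplices (6): A, B, D, E, F, G
  1-simplices (12): AD, AE, AF, AG, BD, BE, BF, BG, DE, DF, EG, FG
  2-simplices (8): ADE, ADF, AEG, AFG, BDE, BDF, BEG, BFG

giving chain groups C_0 ≅ Z^6, C_1 ≅ Z^12, C_2 ≅ Z^8.

Boundary ∂_1: C_1 → C_0 sends each edge [p,q] (with p < q) to q − p.
The resulting 6×12 matrix has rank 5, and its Smith normal form has invariant factors (1,1,1,1,1).

∂_2: C_2 → C_1 maps a triangle to the signed sum of its edges. For instance
  ∂ADF = DF − AF + AD,
  ∂BDE = DE − BE + BD.
This gives a 12×8 integer matrix of rank 7; reducing to Smith normal form yields diagonal entries (1,1,1,1,1,1,1).

Reading off H_k = ker ∂_k / im ∂_{k+1}:

  H_0: rank C_0 − rank ∂_1 = 6 − 5 = 1, and the invariant factors of ∂_1 are all 1, so H_0 ≅ Z.
  H_1: rank ker ∂_1 − rank ∂_2 = (12 − 5) − 7 = 0, and the invariant factors of ∂_2 are all 1, so H_1 ≅ 0.
  H_2: rank ker ∂_2 − rank ∂_3 = (8 − 7) − 0 = 1, and there is no ∂_3, so H_2 ≅ Z.

As a check, the Euler characteristic is 6 − 12 + 8 = 2, which agrees with 1 − 0 + 1 = 2.
(K is a triangulation of the 2-sphere S^2.)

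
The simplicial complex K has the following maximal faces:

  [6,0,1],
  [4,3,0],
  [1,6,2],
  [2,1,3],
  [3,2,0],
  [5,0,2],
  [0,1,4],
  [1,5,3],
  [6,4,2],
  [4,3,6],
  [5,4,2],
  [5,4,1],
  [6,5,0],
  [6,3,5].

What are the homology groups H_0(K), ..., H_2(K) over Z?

H_0 ≅ Z,  H_1 ≅ Z^2,  H_2 ≅ Z.

K has 7 vertices, 21 edges, 14 triangles.
rank ∂_0 = 0, rank ∂_1 = 6 ⇒ b_0 = 7 − 0 − 6 = 1; all invariant factors of ∂_1 are 1 so no torsion. So H_0 = Z.
rank ∂_1 = 6, rank ∂_2 = 13 ⇒ b_1 = 21 − 6 − 13 = 2; all invariant factors of ∂_2 are 1 so no torsion. So H_1 = Z^2.
rank ∂_2 = 13, rank ∂_3 = 0 ⇒ b_2 = 14 − 13 − 0 = 1. So H_2 = Z.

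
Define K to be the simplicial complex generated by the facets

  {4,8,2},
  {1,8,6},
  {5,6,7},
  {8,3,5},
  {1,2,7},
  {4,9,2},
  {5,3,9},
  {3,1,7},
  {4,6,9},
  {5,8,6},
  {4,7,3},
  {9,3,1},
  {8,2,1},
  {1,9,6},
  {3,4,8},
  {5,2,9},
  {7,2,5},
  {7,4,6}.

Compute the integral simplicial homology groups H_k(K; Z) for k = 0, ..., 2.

H_0 = Z,  H_1 = Z^2,  H_2 = Z.

We work with the vertex ordering 1 < 2 < 3 < 4 < 5 < 6 < 7 < 8 < 9. The simplices of K, each written with vertices in increasing order, are:

  0-simplices (9): [1], [2], [3], [4], [5], [6], [7], [8], [9]
  1-simplices (27): (27 of them)
  2-simplices (18): [1,2,7], [1,2,8], [1,3,7], [1,3,9], [1,6,8], [1,6,9], [2,4,8], [2,4,9], [2,5,7], [2,5,9], [3,4,7], [3,4,8], [3,5,8], [3,5,9], [4,6,7], [4,6,9], [5,6,7], [5,6,8]

giving chain groups C_0 ≅ Z^9, C_1 ≅ Z^27, C_2 ≅ Z^18.

The boundary map ∂_1: C_1 → C_0 maps an edge to its endpoints' difference, ∂[p,q] = q − p. For instance
  ∂[1,9] = [9] − [1].
This gives a 9×27 integer matrix of rank 8; reducing to Smith normal form yields diagonal entries (1,1,1,1,1,1,1,1).

Boundary ∂_2: C_2 → C_1 sends each 2-simplex [p,q,r] to [q,r] − [p,r] + [p,q]. For instance
  ∂[1,3,9] = [3,9] − [1,9] + [1,3],
  ∂[1,3,7] = [3,7] − [1,7] + [1,3].
This gives a 27×18 integer matrix of rank 17; reducing to Smith normal form yields diagonal entries (1,1,1,1,1,1,1,1,1,1,1,1,1,1,1,1,1).

Computing H_k = (kernel of ∂_k) / (image of ∂_{k+1}):

  H_0: rank C_0 − rank ∂_1 = 9 − 8 = 1, and the invariant factors of ∂_1 are all 1, so H_0 ≅ Z.
  H_1: rank ker ∂_1 − rank ∂_2 = (27 − 8) − 17 = 2, and the invariant factors of ∂_2 are all 1, so H_1 ≅ Z^2.
  H_2: rank ker ∂_2 − rank ∂_3 = (18 − 17) − 0 = 1, and there is no ∂_3, so H_2 ≅ Z.

(K is a triangulation of the torus T^2.)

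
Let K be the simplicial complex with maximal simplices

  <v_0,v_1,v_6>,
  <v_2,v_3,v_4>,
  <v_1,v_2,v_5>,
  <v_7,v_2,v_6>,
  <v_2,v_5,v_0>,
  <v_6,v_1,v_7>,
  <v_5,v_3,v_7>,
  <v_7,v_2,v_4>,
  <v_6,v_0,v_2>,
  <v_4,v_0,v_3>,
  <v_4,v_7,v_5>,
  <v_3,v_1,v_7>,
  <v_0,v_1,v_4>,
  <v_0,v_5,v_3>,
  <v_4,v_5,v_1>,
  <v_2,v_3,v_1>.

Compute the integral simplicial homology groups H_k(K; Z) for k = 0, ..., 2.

K has 8 vertices, 24 edges, 16 triangles.
rank ∂_0 = 0, rank ∂_1 = 7 ⇒ b_0 = 8 − 0 − 7 = 1; all invariant factors of ∂_1 are 1 so no torsion. So H_0 ≅ Z.
rank ∂_1 = 7, rank ∂_2 = 15 ⇒ b_1 = 24 − 7 − 15 = 2; all invariant factors of ∂_2 are 1 so no torsion. So H_1 ≅ Z^2.
rank ∂_2 = 15, rank ∂_3 = 0 ⇒ b_2 = 16 − 15 − 0 = 1. So H_2 ≅ Z.

H_0 ≅ Z,  H_1 ≅ Z^2,  H_2 ≅ Z.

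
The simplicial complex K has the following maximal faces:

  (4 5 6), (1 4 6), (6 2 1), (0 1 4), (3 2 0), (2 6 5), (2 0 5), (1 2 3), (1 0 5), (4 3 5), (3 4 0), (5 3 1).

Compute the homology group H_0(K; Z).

Order the vertices as 0 < 1 < 2 < 3 < 4 < 5 < 6. Listing each simplex with vertices in this order, K has dimension 2 with simplices:

  0-simplices (7): [0], [1], [2], [3], [4], [5], [6]
  1-simplices (18): [0,1], [0,2], [0,3], [0,4], [0,5], [1,2], [1,3], [1,4], [1,5], [1,6], [2,3], [2,5], [2,6], [3,4], [3,5], [4,5], [4,6], [5,6]
  2-simplices (12): [0,1,4], [0,1,5], [0,2,3], [0,2,5], [0,3,4], [1,2,3], [1,2,6], [1,3,5], [1,4,6], [2,5,6], [3,4,5], [4,5,6]

so the chain groups are C_0 ≅ Z^7, C_1 ≅ Z^18, C_2 ≅ Z^12.

Boundary ∂_1: C_1 → C_0 sends each edge [p,q] (with p < q) to q − p.
The 7×18 boundary matrix has rank 6 and Smith normal form diag(1,1,1,1,1,1).

∂_2: C_2 → C_1 acts by ∂[p,q,r] = [q,r] − [p,r] + [p,q]. For instance
  ∂[4,5,6] = [5,6] − [4,6] + [4,5],
  ∂[1,3,5] = [3,5] − [1,5] + [1,3].
The 18×12 boundary matrix has rank 12 and Smith normal form diag(1,1,1,1,1,1,1,1,1,1,1,2).

Reading off H_k = ker ∂_k / im ∂_{k+1}:

  H_0: rank C_0 − rank ∂_1 = 7 − 6 = 1, and the invariant factors of ∂_1 are all 1, so H_0 ≅ Z.

H_0 ≅ Z.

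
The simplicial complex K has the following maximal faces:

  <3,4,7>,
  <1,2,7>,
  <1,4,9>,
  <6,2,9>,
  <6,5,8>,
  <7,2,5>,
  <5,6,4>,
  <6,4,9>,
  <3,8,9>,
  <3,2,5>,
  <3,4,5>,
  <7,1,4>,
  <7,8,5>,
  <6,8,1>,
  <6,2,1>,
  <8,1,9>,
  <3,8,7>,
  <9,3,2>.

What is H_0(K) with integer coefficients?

H_0 = Z.

Order the vertices as 1 < 2 < 3 < 4 < 5 < 6 < 7 < 8 < 9. Listing each simplex with vertices in this order, K has dimension 2 with simplices:

  0-simplices (9): [1], [2], [3], [4], [5], [6], [7], [8], [9]
  1-simplices (27): (27 of them)
  2-simplices (18): [1,2,6], [1,2,7], [1,4,7], [1,4,9], [1,6,8], [1,8,9], [2,3,5], [2,3,9], [2,5,7], [2,6,9], [3,4,5], [3,4,7], [3,7,8], [3,8,9], [4,5,6], [4,6,9], [5,6,8], [5,7,8]

giving chain groups C_0 ≅ Z^9, C_1 ≅ Z^27, C_2 ≅ Z^18.

The boundary map ∂_1: C_1 → C_0 sends each edge [p,q] (with p < q) to q − p. For instance
  ∂[6,8] = [8] − [6].
As a 9×27 matrix over Z this has rank 8, with invariant factors (1,1,1,1,1,1,1,1).

Boundary ∂_2: C_2 → C_1 sends each 2-simplex [p,q,r] to [q,r] − [p,r] + [p,q]. For instance
  ∂[1,2,6] = [2,6] − [1,6] + [1,2],
  ∂[4,5,6] = [5,6] − [4,6] + [4,5].
The 27×18 boundary matrix has rank 18 and Smith normal form diag(1,1,1,1,1,1,1,1,1,1,1,1,1,1,1,1,1,2).

From H_k ≅ ker(∂_k) / im(∂_{k+1}) we obtain:

  H_0: rank C_0 − rank ∂_1 = 9 − 8 = 1, and the invariant factors of ∂_1 are all 1, so H_0 ≅ Z.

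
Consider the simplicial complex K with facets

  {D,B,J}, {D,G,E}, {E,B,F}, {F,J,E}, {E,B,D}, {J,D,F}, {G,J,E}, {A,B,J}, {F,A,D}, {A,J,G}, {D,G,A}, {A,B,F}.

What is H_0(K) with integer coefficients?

H_0 ≅ Z.

We work with the vertex ordering A < B < D < E < F < G < J. The simplices of K, each written with vertices in increasing order, are:

  0-simplices (7): A, B, D, E, F, G, J
  1-simplices (18): AB, AD, AF, AG, AJ, BD, BE, BF, BJ, DE, DF, DG, DJ, EF, EG, EJ, FJ, GJ
  2-simplices (12): ABF, ABJ, ADF, ADG, AGJ, BDE, BDJ, BEF, DEG, DFJ, EFJ, EGJ

so the chain groups are C_0 ≅ Z^7, C_1 ≅ Z^18, C_2 ≅ Z^12.

The boundary map ∂_1: C_1 → C_0 is given by ∂[p,q] = [q] − [p]. For instance
  ∂BF = F − B.
The 7×18 boundary matrix has rank 6 and Smith normal form diag(1,1,1,1,1,1).

The boundary map ∂_2: C_2 → C_1 acts by ∂[p,q,r] = [q,r] − [p,r] + [p,q]. For instance
  ∂DEG = EG − DG + DE,
  ∂ABJ = BJ − AJ + AB.
The 18×12 boundary matrix has rank 12 and Smith normal form diag(1,1,1,1,1,1,1,1,1,1,1,2).

From H_k ≅ ker(∂_k) / im(∂_{k+1}) we obtain:

  H_0: rank C_0 − rank ∂_1 = 7 − 6 = 1, and the invariant factors of ∂_1 are all 1, so H_0 = Z.

(K is a triangulation of the real projective plane RP^2.)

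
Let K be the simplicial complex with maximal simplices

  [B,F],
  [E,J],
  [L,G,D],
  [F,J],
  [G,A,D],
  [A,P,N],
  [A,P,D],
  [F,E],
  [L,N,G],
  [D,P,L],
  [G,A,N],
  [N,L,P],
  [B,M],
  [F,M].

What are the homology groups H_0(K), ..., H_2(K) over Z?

H_0 ≅ Z^2,  H_1 ≅ Z^2,  H_2 ≅ Z.

K has 11 vertices, 18 edges, 8 triangles.
rank ∂_0 = 0, rank ∂_1 = 9 ⇒ b_0 = 11 − 0 − 9 = 2; all invariant factors of ∂_1 are 1 so no torsion. So H_0 = Z^2.
rank ∂_1 = 9, rank ∂_2 = 7 ⇒ b_1 = 18 − 9 − 7 = 2; all invariant factors of ∂_2 are 1 so no torsion. So H_1 = Z^2.
rank ∂_2 = 7, rank ∂_3 = 0 ⇒ b_2 = 8 − 7 − 0 = 1. So H_2 = Z.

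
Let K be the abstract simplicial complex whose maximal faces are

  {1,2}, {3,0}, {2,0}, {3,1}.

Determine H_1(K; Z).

H_1 ≅ Z.

Order the vertices as 0 < 1 < 2 < 3. Listing each simplex with vertices in this order, K has dimension 1 with simplices:

  0-simplices (4): [0], [1], [2], [3]
  1-simplices (4): [0,2], [0,3], [1,2], [1,3]

so the chain groups are C_0 ≅ Z^4, C_1 ≅ Z^4.

The boundary map ∂_1: C_1 → C_0 is given by ∂[p,q] = [q] − [p]. For instance
  ∂[0,2] = [2] − [0].
The 4×4 boundary matrix has rank 3 and Smith normal form diag(1,1,1).

Now H_k = ker ∂_k / im ∂_{k+1}, so:

  H_1: rank ker ∂_1 − rank ∂_2 = (4 − 3) − 0 = 1, and there is no ∂_2, so H_1 ≅ Z.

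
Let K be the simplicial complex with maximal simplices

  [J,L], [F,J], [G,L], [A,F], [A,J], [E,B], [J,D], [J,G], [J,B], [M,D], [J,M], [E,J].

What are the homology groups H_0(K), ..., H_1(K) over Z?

H_0 = Z,  H_1 = Z^4.

Fix the vertex order A < B < D < E < F < G < J < L < M and write every simplex with vertices in increasing order. Then dim K = 1 and the simplices of K are:

  0-simplices (9): A, B, D, E, F, G, J, L, M
  1-simplices (12): AF, AJ, BE, BJ, DJ, DM, EJ, FJ, GJ, GL, JL, JM

giving chain groups C_0 ≅ Z^9, C_1 ≅ Z^12.

The boundary map ∂_1: C_1 → C_0 is given by ∂[p,q] = [q] − [p]. For instance
  ∂EJ = J − E.
The resulting 9×12 matrix has rank 8, and its Smith normal form has invariant factors (1,1,1,1,1,1,1,1).

Reading off H_k = ker ∂_k / im ∂_{k+1}:

  H_0: rank C_0 − rank ∂_1 = 9 − 8 = 1, and the invariant factors of ∂_1 are all 1, so H_0 = Z.
  H_1: rank ker ∂_1 − rank ∂_2 = (12 − 8) − 0 = 4, and there is no ∂_2, so H_1 = Z^4.

As a check, the Euler characteristic is 9 − 12 = -3, which agrees with 1 − 4 = -3.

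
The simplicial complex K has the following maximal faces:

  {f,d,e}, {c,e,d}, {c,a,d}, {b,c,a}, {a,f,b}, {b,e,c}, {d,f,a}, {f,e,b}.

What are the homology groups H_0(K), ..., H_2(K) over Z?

H_0 ≅ Z,  H_1 = 0,  H_2 ≅ Z.

Take the total order a < b < c < d < e < f on the vertex set. Then K (dimension 2) consists of the simplices:

  0-simplices (6): a, b, c, d, e, f
  1-simplices (12): ab, ac, ad, af, bc, be, bf, cd, ce, de, df, ef
  2-simplices (8): abc, abf, acd, adf, bce, bef, cde, def

giving chain groups C_0 ≅ Z^6, C_1 ≅ Z^12, C_2 ≅ Z^8.

∂_1: C_1 → C_0 is given by ∂[p,q] = [q] − [p]. For instance
  ∂ce = e − c.
The 6×12 boundary matrix has rank 5 and Smith normal form diag(1,1,1,1,1).

Boundary ∂_2: C_2 → C_1 acts by ∂[p,q,r] = [q,r] − [p,r] + [p,q]. For instance
  ∂def = ef − df + de,
  ∂bef = ef − bf + be.
As a 12×8 matrix over Z this has rank 7, with invariant factors (1,1,1,1,1,1,1).

Computing H_k = (kernel of ∂_k) / (image of ∂_{k+1}):

  H_0: rank C_0 − rank ∂_1 = 6 − 5 = 1, and the invariant factors of ∂_1 are all 1, so H_0 = Z.
  H_1: rank ker ∂_1 − rank ∂_2 = (12 − 5) − 7 = 0, and the invariant factors of ∂_2 are all 1, so H_1 = 0.
  H_2: rank ker ∂_2 − rank ∂_3 = (8 − 7) − 0 = 1, and there is no ∂_3, so H_2 = Z.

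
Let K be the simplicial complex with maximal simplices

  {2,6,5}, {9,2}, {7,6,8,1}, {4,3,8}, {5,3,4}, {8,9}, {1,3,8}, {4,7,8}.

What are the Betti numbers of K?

b_0 = 1, b_1 = 2, b_2 = 0, b_3 = 0.

K has 9 vertices, 18 edges, 9 triangles, 1 3-simplex.
rank ∂_0 = 0, rank ∂_1 = 8 ⇒ b_0 = 9 − 0 − 8 = 1; all invariant factors of ∂_1 are 1 so no torsion. So H_0 = Z.
rank ∂_1 = 8, rank ∂_2 = 8 ⇒ b_1 = 18 − 8 − 8 = 2; all invariant factors of ∂_2 are 1 so no torsion. So H_1 = Z^2.
rank ∂_2 = 8, rank ∂_3 = 1 ⇒ b_2 = 9 − 8 − 1 = 0; all invariant factors of ∂_3 are 1 so no torsion. So H_2 = 0.
rank ∂_3 = 1, rank ∂_4 = 0 ⇒ b_3 = 1 − 1 − 0 = 0. So H_3 = 0.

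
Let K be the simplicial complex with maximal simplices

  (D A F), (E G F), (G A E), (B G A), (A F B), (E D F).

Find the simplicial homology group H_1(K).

Fix the vertex order A < B < D < E < F < G and write every simplex with vertices in increasing order. Then dim K = 2 and the simplices of K are:

  0-simplices (6): A, B, D, E, F, G
  1-simplices (12): AB, AD, AE, AF, AG, BF, BG, DE, DF, EF, EG, FG
  2-simplices (6): ABF, ABG, ADF, AEG, DEF, EFG

Hence C_0 ≅ Z^6, C_1 ≅ Z^12, C_2 ≅ Z^6.

Boundary ∂_1: C_1 → C_0 is given by ∂[p,q] = [q] − [p]. For instance
  ∂DF = F − D.
As a 6×12 matrix over Z this has rank 5, with invariant factors (1,1,1,1,1).

The boundary map ∂_2: C_2 → C_1 maps a triangle to the signed sum of its edges. For instance
  ∂EFG = FG − EG + EF,
  ∂ADF = DF − AF + AD.
As a 12×6 matrix over Z this has rank 6, with invariant factors (1,1,1,1,1,1).

Computing H_k = (kernel of ∂_k) / (image of ∂_{k+1}):

  H_1: rank ker ∂_1 − rank ∂_2 = (12 − 5) − 6 = 1, and the invariant factors of ∂_2 are all 1, so H_1 ≅ Z.

(K is a triangulation of the cylinder S^1 x I.)

H_1 ≅ Z.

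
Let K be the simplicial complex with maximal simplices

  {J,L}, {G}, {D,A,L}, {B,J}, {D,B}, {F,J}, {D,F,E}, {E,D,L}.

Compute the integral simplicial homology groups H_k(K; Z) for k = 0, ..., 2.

Order the vertices as A < B < D < E < F < G < J < L. Listing each simplex with vertices in this order, K has dimension 2 with simplices:

  0-simplices (8): A, B, D, E, F, G, J, L
  1-simplices (11): AD, AL, BD, BJ, DE, DF, DL, EF, EL, FJ, JL
  2-simplices (3): ADL, DEF, DEL

giving chain groups C_0 ≅ Z^8, C_1 ≅ Z^11, C_2 ≅ Z^3.

Boundary ∂_1: C_1 → C_0 is given by ∂[p,q] = [q] − [p]. For instance
  ∂AD = D − A.
This gives a 8×11 integer matrix of rank 6; reducing to Smith normal form yields diagonal entries (1,1,1,1,1,1).

The boundary map ∂_2: C_2 → C_1 acts by ∂[p,q,r] = [q,r] − [p,r] + [p,q]. For instance
  ∂ADL = DL − AL + AD,
  ∂DEF = EF − DF + DE.
The resulting 11×3 matrix has rank 3, and its Smith normal form has invariant factors (1,1,1).

Now H_k = ker ∂_k / im ∂_{k+1}, so:

  H_0: rank C_0 − rank ∂_1 = 8 − 6 = 2, and the invariant factors of ∂_1 are all 1, so H_0 = Z^2.
  H_1: rank ker ∂_1 − rank ∂_2 = (11 − 6) − 3 = 2, and the invariant factors of ∂_2 are all 1, so H_1 = Z^2.
  H_2: rank ker ∂_2 − rank ∂_3 = (3 − 3) − 0 = 0, and there is no ∂_3, so H_2 = 0.

H_0 ≅ Z^2,  H_1 ≅ Z^2,  H_2 = 0.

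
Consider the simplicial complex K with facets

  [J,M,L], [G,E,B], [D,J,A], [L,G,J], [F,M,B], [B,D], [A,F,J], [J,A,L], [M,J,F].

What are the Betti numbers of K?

b_0 = 1, b_1 = 2, b_2 = 0.

We work with the vertex ordering A < B < D < E < F < G < J < L < M. The simplices of K, each written with vertices in increasing order, are:

  0-simplices (9): A, B, D, E, F, G, J, L, M
  1-simplices (18): AD, AF, AJ, AL, BD, BE, BF, BG, BM, DJ, EG, FJ, FM, GJ, GL, JL, JM, LM
  2-simplices (8): ADJ, AFJ, AJL, BEG, BFM, FJM, GJL, JLM

giving chain groups C_0 ≅ Z^9, C_1 ≅ Z^18, C_2 ≅ Z^8.

∂_1: C_1 → C_0 maps an edge to its endpoints' difference, ∂[p,q] = q − p. For instance
  ∂LM = M − L.
The resulting 9×18 matrix has rank 8, and its Smith normal form has invariant factors (1,1,1,1,1,1,1,1).

Boundary ∂_2: C_2 → C_1 acts by ∂[p,q,r] = [q,r] − [p,r] + [p,q]. For instance
  ∂AFJ = FJ − AJ + AF,
  ∂JLM = LM − JM + JL.
The 18×8 boundary matrix has rank 8 and Smith normal form diag(1,1,1,1,1,1,1,1).

Computing H_k = (kernel of ∂_k) / (image of ∂_{k+1}):

  H_0: rank C_0 − rank ∂_1 = 9 − 8 = 1, and the invariant factors of ∂_1 are all 1, so H_0 ≅ Z.
  H_1: rank ker ∂_1 − rank ∂_2 = (18 − 8) − 8 = 2, and the invariant factors of ∂_2 are all 1, so H_1 ≅ Z^2.
  H_2: rank ker ∂_2 − rank ∂_3 = (8 − 8) − 0 = 0, and there is no ∂_3, so H_2 ≅ 0.

Hence the Betti numbers are b_0 = 1, b_1 = 2, b_2 = 0.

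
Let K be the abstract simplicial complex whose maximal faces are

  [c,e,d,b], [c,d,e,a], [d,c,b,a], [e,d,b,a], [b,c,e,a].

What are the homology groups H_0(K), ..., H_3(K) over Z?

H_0 ≅ Z,  H_1 = 0,  H_2 = 0,  H_3 ≅ Z.

K has 5 vertices, 10 edges, 10 triangles, 5 3-simplices.
rank ∂_0 = 0, rank ∂_1 = 4 ⇒ b_0 = 5 − 0 − 4 = 1; all invariant factors of ∂_1 are 1 so no torsion. So H_0 ≅ Z.
rank ∂_1 = 4, rank ∂_2 = 6 ⇒ b_1 = 10 − 4 − 6 = 0; all invariant factors of ∂_2 are 1 so no torsion. So H_1 ≅ 0.
rank ∂_2 = 6, rank ∂_3 = 4 ⇒ b_2 = 10 − 6 − 4 = 0; all invariant factors of ∂_3 are 1 so no torsion. So H_2 ≅ 0.
rank ∂_3 = 4, rank ∂_4 = 0 ⇒ b_3 = 5 − 4 − 0 = 1. So H_3 ≅ Z.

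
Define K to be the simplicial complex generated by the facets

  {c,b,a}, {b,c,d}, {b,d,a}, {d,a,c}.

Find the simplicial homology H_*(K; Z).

H_0 ≅ Z,  H_1 = 0,  H_2 ≅ Z.

Take the total order a < b < c < d on the vertex set. Then K (dimension 2) consists of the simplices:

  0-simplices (4): a, b, c, d
  1-simplices (6): ab, ac, ad, bc, bd, cd
  2-simplices (4): abc, abd, acd, bcd

so the chain groups are C_0 ≅ Z^4, C_1 ≅ Z^6, C_2 ≅ Z^4.

Boundary ∂_1: C_1 → C_0 is given by ∂[p,q] = [q] − [p]. For instance
  ∂bc = c − b.
This gives a 4×6 integer matrix of rank 3; reducing to Smith normal form yields diagonal entries (1,1,1).

The boundary map ∂_2: C_2 → C_1 maps a triangle to the signed sum of its edges. For instance
  ∂abc = bc − ac + ab,
  ∂acd = cd − ad + ac.
The 6×4 boundary matrix has rank 3 and Smith normal form diag(1,1,1).

Now H_k = ker ∂_k / im ∂_{k+1}, so:

  H_0: rank C_0 − rank ∂_1 = 4 − 3 = 1, and the invariant factors of ∂_1 are all 1, so H_0 = Z.
  H_1: rank ker ∂_1 − rank ∂_2 = (6 − 3) − 3 = 0, and the invariant factors of ∂_2 are all 1, so H_1 = 0.
  H_2: rank ker ∂_2 − rank ∂_3 = (4 − 3) − 0 = 1, and there is no ∂_3, so H_2 = Z.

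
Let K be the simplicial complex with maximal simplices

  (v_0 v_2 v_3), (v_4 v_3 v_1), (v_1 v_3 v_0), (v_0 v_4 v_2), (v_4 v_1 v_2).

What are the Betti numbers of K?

b_0 = 1, b_1 = 1, b_2 = 0.

Take the total order v_0 < v_1 < v_2 < v_3 < v_4 on the vertex set. Then K (dimension 2) consists of the simplices:

  0-simplices (5): [v_0], [v_1], [v_2], [v_3], [v_4]
  1-simplices (10): [v_0,v_1], [v_0,v_2], [v_0,v_3], [v_0,v_4], [v_1,v_2], [v_1,v_3], [v_1,v_4], [v_2,v_3], [v_2,v_4], [v_3,v_4]
  2-simplices (5): [v_0,v_1,v_3], [v_0,v_2,v_3], [v_0,v_2,v_4], [v_1,v_2,v_4], [v_1,v_3,v_4]

giving chain groups C_0 ≅ Z^5, C_1 ≅ Z^10, C_2 ≅ Z^5.

Boundary ∂_1: C_1 → C_0 sends each edge [p,q] (with p < q) to q − p. For instance
  ∂[v_1,v_2] = [v_2] − [v_1].
The resulting 5×10 matrix has rank 4, and its Smith normal form has invariant factors (1,1,1,1).

The boundary map ∂_2: C_2 → C_1 acts by ∂[p,q,r] = [q,r] − [p,r] + [p,q]. For instance
  ∂[v_1,v_3,v_4] = [v_3,v_4] − [v_1,v_4] + [v_1,v_3],
  ∂[v_1,v_2,v_4] = [v_2,v_4] − [v_1,v_4] + [v_1,v_2].
The 10×5 boundary matrix has rank 5 and Smith normal form diag(1,1,1,1,1).

Computing H_k = (kernel of ∂_k) / (image of ∂_{k+1}):

  H_0: rank C_0 − rank ∂_1 = 5 − 4 = 1, and the invariant factors of ∂_1 are all 1, so H_0 ≅ Z.
  H_1: rank ker ∂_1 − rank ∂_2 = (10 − 4) − 5 = 1, and the invariant factors of ∂_2 are all 1, so H_1 ≅ Z.
  H_2: rank ker ∂_2 − rank ∂_3 = (5 − 5) − 0 = 0, and there is no ∂_3, so H_2 ≅ 0.

As a check, the Euler characteristic is 5 − 10 + 5 = 0, which agrees with 1 − 1 + 0 = 0.
(K is a triangulation of the Möbius band.)

Hence the Betti numbers are b_0 = 1, b_1 = 1, b_2 = 0.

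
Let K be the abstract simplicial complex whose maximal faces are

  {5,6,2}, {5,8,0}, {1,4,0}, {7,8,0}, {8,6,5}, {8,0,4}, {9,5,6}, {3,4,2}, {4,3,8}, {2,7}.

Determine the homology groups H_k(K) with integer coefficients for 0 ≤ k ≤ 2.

Fix the vertex order 0 < 1 < 2 < 3 < 4 < 5 < 6 < 7 < 8 < 9 and write every simplex with vertices in increasing order. Then dim K = 2 and the simplices of K are:

  0-simplices (10): [0], [1], [2], [3], [4], [5], [6], [7], [8], [9]
  1-simplices (20): [0,1], [0,4], [0,5], [0,7], [0,8], [1,4], [2,3], [2,4], [2,5], [2,6], [2,7], [3,4], [3,8], [4,8], [5,6], [5,8], [5,9], [6,8], [6,9], [7,8]
  2-simplices (9): [0,1,4], [0,4,8], [0,5,8], [0,7,8], [2,3,4], [2,5,6], [3,4,8], [5,6,8], [5,6,9]

Hence C_0 ≅ Z^10, C_1 ≅ Z^20, C_2 ≅ Z^9.

The boundary map ∂_1: C_1 → C_0 is given by ∂[p,q] = [q] − [p]. For instance
  ∂[2,5] = [5] − [2].
The resulting 10×20 matrix has rank 9, and its Smith normal form has invariant factors (1,1,1,1,1,1,1,1,1).

The boundary map ∂_2: C_2 → C_1 maps a triangle to the signed sum of its edges. For instance
  ∂[0,7,8] = [7,8] − [0,8] + [0,7],
  ∂[3,4,8] = [4,8] − [3,8] + [3,4].
This gives a 20×9 integer matrix of rank 9; reducing to Smith normal form yields diagonal entries (1,1,1,1,1,1,1,1,1).

From H_k ≅ ker(∂_k) / im(∂_{k+1}) we obtain:

  H_0: rank C_0 − rank ∂_1 = 10 − 9 = 1, and the invariant factors of ∂_1 are all 1, so H_0 = Z.
  H_1: rank ker ∂_1 − rank ∂_2 = (20 − 9) − 9 = 2, and the invariant factors of ∂_2 are all 1, so H_1 = Z^2.
  H_2: rank ker ∂_2 − rank ∂_3 = (9 − 9) − 0 = 0, and there is no ∂_3, so H_2 = 0.

As a check, the Euler characteristic is 10 − 20 + 9 = -1, which agrees with 1 − 2 + 0 = -1.

H_0 ≅ Z,  H_1 ≅ Z^2,  H_2 = 0.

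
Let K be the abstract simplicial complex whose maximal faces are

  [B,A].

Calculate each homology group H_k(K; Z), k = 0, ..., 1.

Take the total order A < B on the vertex set. Then K (dimension 1) consists of the simplices:

  0-simplices (2): A, B
  1-simplices (1): AB

so the chain groups are C_0 ≅ Z^2, C_1 ≅ Z^1.

The boundary map ∂_1: C_1 → C_0 sends each edge [p,q] (with p < q) to q − p.
This gives a 2×1 integer matrix of rank 1; reducing to Smith normal form yields diagonal entries (1).

From H_k ≅ ker(∂_k) / im(∂_{k+1}) we obtain:

  H_0: rank C_0 − rank ∂_1 = 2 − 1 = 1, and the invariant factors of ∂_1 are all 1, so H_0 ≅ Z.
  H_1: rank ker ∂_1 − rank ∂_2 = (1 − 1) − 0 = 0, and there is no ∂_2, so H_1 ≅ 0.

H_0 ≅ Z,  H_1 = 0.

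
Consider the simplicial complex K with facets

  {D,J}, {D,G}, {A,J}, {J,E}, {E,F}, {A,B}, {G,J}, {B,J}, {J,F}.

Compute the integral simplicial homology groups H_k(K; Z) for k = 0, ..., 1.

Fix the vertex order A < B < D < E < F < G < J and write every simplex with vertices in increasing order. Then dim K = 1 and the simplices of K are:

  0-simplices (7): A, B, D, E, F, G, J
  1-simplices (9): AB, AJ, BJ, DG, DJ, EF, EJ, FJ, GJ

Hence C_0 ≅ Z^7, C_1 ≅ Z^9.

The boundary map ∂_1: C_1 → C_0 is given by ∂[p,q] = [q] − [p].
As a 7×9 matrix over Z this has rank 6, with invariant factors (1,1,1,1,1,1).

Reading off H_k = ker ∂_k / im ∂_{k+1}:

  H_0: rank C_0 − rank ∂_1 = 7 − 6 = 1, and the invariant factors of ∂_1 are all 1, so H_0 ≅ Z.
  H_1: rank ker ∂_1 − rank ∂_2 = (9 − 6) − 0 = 3, and there is no ∂_2, so H_1 ≅ Z^3.

As a check, the Euler characteristic is 7 − 9 = -2, which agrees with 1 − 3 = -2.

H_0 = Z,  H_1 = Z^3.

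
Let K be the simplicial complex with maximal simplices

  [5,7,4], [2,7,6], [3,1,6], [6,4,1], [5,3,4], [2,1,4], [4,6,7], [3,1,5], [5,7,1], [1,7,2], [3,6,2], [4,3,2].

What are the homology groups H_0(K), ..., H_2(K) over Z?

H_0 ≅ Z,  H_1 ≅ Z/2,  H_2 = 0.

Order the vertices as 1 < 2 < 3 < 4 < 5 < 6 < 7. Listing each simplex with vertices in this order, K has dimension 2 with simplices:

  0-simplices (7): [1], [2], [3], [4], [5], [6], [7]
  1-simplices (18): [1,2], [1,3], [1,4], [1,5], [1,6], [1,7], [2,3], [2,4], [2,6], [2,7], [3,4], [3,5], [3,6], [4,5], [4,6], [4,7], [5,7], [6,7]
  2-simplices (12): [1,2,4], [1,2,7], [1,3,5], [1,3,6], [1,4,6], [1,5,7], [2,3,4], [2,3,6], [2,6,7], [3,4,5], [4,5,7], [4,6,7]

Hence C_0 ≅ Z^7, C_1 ≅ Z^18, C_2 ≅ Z^12.

Boundary ∂_1: C_1 → C_0 maps an edge to its endpoints' difference, ∂[p,q] = q − p.
This gives a 7×18 integer matrix of rank 6; reducing to Smith normal form yields diagonal entries (1,1,1,1,1,1).

∂_2: C_2 → C_1 acts by ∂[p,q,r] = [q,r] − [p,r] + [p,q]. For instance
  ∂[1,4,6] = [4,6] − [1,6] + [1,4],
  ∂[1,3,6] = [3,6] − [1,6] + [1,3].
The 18×12 boundary matrix has rank 12 and Smith normal form diag(1,1,1,1,1,1,1,1,1,1,1,2).

Computing H_k = (kernel of ∂_k) / (image of ∂_{k+1}):

  H_0: rank C_0 − rank ∂_1 = 7 − 6 = 1, and the invariant factors of ∂_1 are all 1, so H_0 ≅ Z.
  H_1: rank ker ∂_1 − rank ∂_2 = (18 − 6) − 12 = 0, and ∂_2 has invariant factor 2 > 1, so H_1 ≅ Z/2.
  H_2: rank ker ∂_2 − rank ∂_3 = (12 − 12) − 0 = 0, and there is no ∂_3, so H_2 ≅ 0.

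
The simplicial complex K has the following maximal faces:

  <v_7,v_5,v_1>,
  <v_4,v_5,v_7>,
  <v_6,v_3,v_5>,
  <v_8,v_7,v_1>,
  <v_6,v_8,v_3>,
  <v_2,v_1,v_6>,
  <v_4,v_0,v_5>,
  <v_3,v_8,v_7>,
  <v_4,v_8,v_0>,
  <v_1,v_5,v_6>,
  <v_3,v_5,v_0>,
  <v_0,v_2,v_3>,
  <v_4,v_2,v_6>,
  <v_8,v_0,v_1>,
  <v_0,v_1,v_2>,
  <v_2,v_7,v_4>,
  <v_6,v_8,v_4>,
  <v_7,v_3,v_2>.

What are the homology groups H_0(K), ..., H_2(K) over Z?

We work with the vertex ordering v_0 < v_1 < v_2 < v_3 < v_4 < v_5 < v_6 < v_7 < v_8. The simplices of K, each written with vertices in increasing order, are:

  0-simplices (9): [v_0], [v_1], [v_2], [v_3], [v_4], [v_5], [v_6], [v_7], [v_8]
  1-simplices (27): (27 of them)
  2-simplices (18): (18 of them)

giving chain groups C_0 ≅ Z^9, C_1 ≅ Z^27, C_2 ≅ Z^18.

Boundary ∂_1: C_1 → C_0 sends each edge [p,q] (with p < q) to q − p. For instance
  ∂[v_4,v_8] = [v_8] − [v_4].
The resulting 9×27 matrix has rank 8, and its Smith normal form has invariant factors (1,1,1,1,1,1,1,1).

The boundary map ∂_2: C_2 → C_1 maps a triangle to the signed sum of its edges. For instance
  ∂[v_3,v_6,v_8] = [v_6,v_8] − [v_3,v_8] + [v_3,v_6],
  ∂[v_0,v_4,v_5] = [v_4,v_5] − [v_0,v_5] + [v_0,v_4].
This gives a 27×18 integer matrix of rank 17; reducing to Smith normal form yields diagonal entries (1,1,1,1,1,1,1,1,1,1,1,1,1,1,1,1,1).

Computing H_k = (kernel of ∂_k) / (image of ∂_{k+1}):

  H_0: rank C_0 − rank ∂_1 = 9 − 8 = 1, and the invariant factors of ∂_1 are all 1, so H_0 = Z.
  H_1: rank ker ∂_1 − rank ∂_2 = (27 − 8) − 17 = 2, and the invariant factors of ∂_2 are all 1, so H_1 = Z^2.
  H_2: rank ker ∂_2 − rank ∂_3 = (18 − 17) − 0 = 1, and there is no ∂_3, so H_2 = Z.

As a check, the Euler characteristic is 9 − 27 + 18 = 0, which agrees with 1 − 2 + 1 = 0.
(K is a triangulation of the torus T^2.)

H_0 = Z,  H_1 = Z^2,  H_2 = Z.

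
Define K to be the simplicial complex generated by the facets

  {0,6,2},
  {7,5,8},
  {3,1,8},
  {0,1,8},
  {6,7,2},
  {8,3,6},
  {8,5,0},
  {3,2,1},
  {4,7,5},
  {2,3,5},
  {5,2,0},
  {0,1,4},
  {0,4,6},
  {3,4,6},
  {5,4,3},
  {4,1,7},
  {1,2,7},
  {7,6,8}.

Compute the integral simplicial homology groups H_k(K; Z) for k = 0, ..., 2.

Fix the vertex order 0 < 1 < 2 < 3 < 4 < 5 < 6 < 7 < 8 and write every simplex with vertices in increasing order. Then dim K = 2 and the simplices of K are:

  0-simplices (9): [0], [1], [2], [3], [4], [5], [6], [7], [8]
  1-simplices (27): (27 of them)
  2-simplices (18): [0,1,4], [0,1,8], [0,2,5], [0,2,6], [0,4,6], [0,5,8], [1,2,3], [1,2,7], [1,3,8], [1,4,7], [2,3,5], [2,6,7], [3,4,5], [3,4,6], [3,6,8], [4,5,7], [5,7,8], [6,7,8]

Hence C_0 ≅ Z^9, C_1 ≅ Z^27, C_2 ≅ Z^18.

Boundary ∂_1: C_1 → C_0 maps an edge to its endpoints' difference, ∂[p,q] = q − p.
This gives a 9×27 integer matrix of rank 8; reducing to Smith normal form yields diagonal entries (1,1,1,1,1,1,1,1).

The boundary map ∂_2: C_2 → C_1 acts by ∂[p,q,r] = [q,r] − [p,r] + [p,q]. For instance
  ∂[0,4,6] = [4,6] − [0,6] + [0,4],
  ∂[0,5,8] = [5,8] − [0,8] + [0,5].
The 27×18 boundary matrix has rank 17 and Smith normal form diag(1,1,1,1,1,1,1,1,1,1,1,1,1,1,1,1,1).

Reading off H_k = ker ∂_k / im ∂_{k+1}:

  H_0: rank C_0 − rank ∂_1 = 9 − 8 = 1, and the invariant factors of ∂_1 are all 1, so H_0 = Z.
  H_1: rank ker ∂_1 − rank ∂_2 = (27 − 8) − 17 = 2, and the invariant factors of ∂_2 are all 1, so H_1 = Z^2.
  H_2: rank ker ∂_2 − rank ∂_3 = (18 − 17) − 0 = 1, and there is no ∂_3, so H_2 = Z.

H_0 ≅ Z,  H_1 ≅ Z^2,  H_2 ≅ Z.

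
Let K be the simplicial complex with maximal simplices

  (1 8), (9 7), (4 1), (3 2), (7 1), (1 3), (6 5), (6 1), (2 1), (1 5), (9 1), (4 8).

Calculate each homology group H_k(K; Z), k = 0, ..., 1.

Take the total order 1 < 2 < 3 < 4 < 5 < 6 < 7 < 8 < 9 on the vertex set. Then K (dimension 1) consists of the simplices:

  0-simplices (9): [1], [2], [3], [4], [5], [6], [7], [8], [9]
  1-simplices (12): [1,2], [1,3], [1,4], [1,5], [1,6], [1,7], [1,8], [1,9], [2,3], [4,8], [5,6], [7,9]

giving chain groups C_0 ≅ Z^9, C_1 ≅ Z^12.

∂_1: C_1 → C_0 sends each edge [p,q] (with p < q) to q − p. For instance
  ∂[2,3] = [3] − [2].
The 9×12 boundary matrix has rank 8 and Smith normal form diag(1,1,1,1,1,1,1,1).

From H_k ≅ ker(∂_k) / im(∂_{k+1}) we obtain:

  H_0: rank C_0 − rank ∂_1 = 9 − 8 = 1, and the invariant factors of ∂_1 are all 1, so H_0 ≅ Z.
  H_1: rank ker ∂_1 − rank ∂_2 = (12 − 8) − 0 = 4, and there is no ∂_2, so H_1 ≅ Z^4.

As a check, the Euler characteristic is 9 − 12 = -3, which agrees with 1 − 4 = -3.

H_0 = Z,  H_1 = Z^4.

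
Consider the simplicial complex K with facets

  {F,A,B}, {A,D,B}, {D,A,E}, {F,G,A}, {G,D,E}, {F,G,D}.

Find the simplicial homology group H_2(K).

Order the vertices as A < B < D < E < F < G. Listing each simplex with vertices in this order, K has dimension 2 with simplices:

  0-simplices (6): A, B, D, E, F, G
  1-simplices (12): AB, AD, AE, AF, AG, BD, BF, DE, DF, DG, EG, FG
  2-simplices (6): ABD, ABF, ADE, AFG, DEG, DFG

Hence C_0 ≅ Z^6, C_1 ≅ Z^12, C_2 ≅ Z^6.

Boundary ∂_1: C_1 → C_0 is given by ∂[p,q] = [q] − [p]. For instance
  ∂DE = E − D.
As a 6×12 matrix over Z this has rank 5, with invariant factors (1,1,1,1,1).

Boundary ∂_2: C_2 → C_1 sends each 2-simplex [p,q,r] to [q,r] − [p,r] + [p,q]. For instance
  ∂DEG = EG − DG + DE,
  ∂ABF = BF − AF + AB.
As a 12×6 matrix over Z this has rank 6, with invariant factors (1,1,1,1,1,1).

Now H_k = ker ∂_k / im ∂_{k+1}, so:

  H_2: rank ker ∂_2 − rank ∂_3 = (6 − 6) − 0 = 0, and there is no ∂_3, so H_2 ≅ 0.

(K is a triangulation of the cylinder S^1 x I.)

H_2 = 0.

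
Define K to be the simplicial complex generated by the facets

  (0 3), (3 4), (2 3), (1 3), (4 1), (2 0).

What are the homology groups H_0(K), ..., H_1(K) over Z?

Fix the vertex order 0 < 1 < 2 < 3 < 4 and write every simplex with vertices in increasing order. Then dim K = 1 and the simplices of K are:

  0-simplices (5): [0], [1], [2], [3], [4]
  1-simplices (6): [0,2], [0,3], [1,3], [1,4], [2,3], [3,4]

giving chain groups C_0 ≅ Z^5, C_1 ≅ Z^6.

∂_1: C_1 → C_0 maps an edge to its endpoints' difference, ∂[p,q] = q − p.
This gives a 5×6 integer matrix of rank 4; reducing to Smith normal form yields diagonal entries (1,1,1,1).

Reading off H_k = ker ∂_k / im ∂_{k+1}:

  H_0: rank C_0 − rank ∂_1 = 5 − 4 = 1, and the invariant factors of ∂_1 are all 1, so H_0 = Z.
  H_1: rank ker ∂_1 − rank ∂_2 = (6 − 4) − 0 = 2, and there is no ∂_2, so H_1 = Z^2.

H_0 = Z,  H_1 = Z^2.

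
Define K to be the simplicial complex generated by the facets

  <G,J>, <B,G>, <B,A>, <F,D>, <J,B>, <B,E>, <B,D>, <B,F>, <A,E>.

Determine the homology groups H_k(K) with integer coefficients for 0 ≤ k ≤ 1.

H_0 = Z,  H_1 = Z^3.

K has 7 vertices, 9 edges.
rank ∂_0 = 0, rank ∂_1 = 6 ⇒ b_0 = 7 − 0 − 6 = 1; all invariant factors of ∂_1 are 1 so no torsion. So H_0 ≅ Z.
rank ∂_1 = 6, rank ∂_2 = 0 ⇒ b_1 = 9 − 6 − 0 = 3. So H_1 ≅ Z^3.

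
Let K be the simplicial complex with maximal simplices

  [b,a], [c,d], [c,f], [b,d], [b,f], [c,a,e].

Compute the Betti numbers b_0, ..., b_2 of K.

b_0 = 1, b_1 = 2, b_2 = 0.

Take the total order a < b < c < d < e < f on the vertex set. Then K (dimension 2) consists of the simplices:

  0-simplices (6): a, b, c, d, e, f
  1-simplices (8): ab, ac, ae, bd, bf, cd, ce, cf
  2-simplices (1): ace

giving chain groups C_0 ≅ Z^6, C_1 ≅ Z^8, C_2 ≅ Z^1.

Boundary ∂_1: C_1 → C_0 maps an edge to its endpoints' difference, ∂[p,q] = q − p. For instance
  ∂ae = e − a.
The resulting 6×8 matrix has rank 5, and its Smith normal form has invariant factors (1,1,1,1,1).

Boundary ∂_2: C_2 → C_1 sends each 2-simplex [p,q,r] to [q,r] − [p,r] + [p,q]. For instance
  ∂ace = ce − ae + ac.
This gives a 8×1 integer matrix of rank 1; reducing to Smith normal form yields diagonal entries (1).

Computing H_k = (kernel of ∂_k) / (image of ∂_{k+1}):

  H_0: rank C_0 − rank ∂_1 = 6 − 5 = 1, and the invariant factors of ∂_1 are all 1, so H_0 = Z.
  H_1: rank ker ∂_1 − rank ∂_2 = (8 − 5) − 1 = 2, and the invariant factors of ∂_2 are all 1, so H_1 = Z^2.
  H_2: rank ker ∂_2 − rank ∂_3 = (1 − 1) − 0 = 0, and there is no ∂_3, so H_2 = 0.

Hence the Betti numbers are b_0 = 1, b_1 = 2, b_2 = 0.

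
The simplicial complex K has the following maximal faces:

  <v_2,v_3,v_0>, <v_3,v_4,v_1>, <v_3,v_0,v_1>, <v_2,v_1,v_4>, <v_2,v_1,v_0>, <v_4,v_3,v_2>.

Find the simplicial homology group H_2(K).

K has 5 vertices, 9 edges, 6 triangles.
rank ∂_2 = 5, rank ∂_3 = 0 ⇒ b_2 = 6 − 5 − 0 = 1. So H_2 ≅ Z.

H_2 = Z.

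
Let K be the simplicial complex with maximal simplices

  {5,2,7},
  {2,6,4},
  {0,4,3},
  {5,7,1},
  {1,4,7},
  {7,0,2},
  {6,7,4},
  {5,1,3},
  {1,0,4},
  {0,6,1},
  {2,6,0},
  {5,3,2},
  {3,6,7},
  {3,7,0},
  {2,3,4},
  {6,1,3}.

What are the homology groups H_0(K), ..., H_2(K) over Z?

H_0 = Z,  H_1 = Z^2,  H_2 = Z.

Order the vertices as 0 < 1 < 2 < 3 < 4 < 5 < 6 < 7. Listing each simplex with vertices in this order, K has dimension 2 with simplices:

  0-simplices (8): [0], [1], [2], [3], [4], [5], [6], [7]
  1-simplices (24): (24 of them)
  2-simplices (16): [0,1,4], [0,1,6], [0,2,6], [0,2,7], [0,3,4], [0,3,7], [1,3,5], [1,3,6], [1,4,7], [1,5,7], [2,3,4], [2,3,5], [2,4,6], [2,5,7], [3,6,7], [4,6,7]

Hence C_0 ≅ Z^8, C_1 ≅ Z^24, C_2 ≅ Z^16.

Boundary ∂_1: C_1 → C_0 is given by ∂[p,q] = [q] − [p].
This gives a 8×24 integer matrix of rank 7; reducing to Smith normal form yields diagonal entries (1,1,1,1,1,1,1).

The boundary map ∂_2: C_2 → C_1 acts by ∂[p,q,r] = [q,r] − [p,r] + [p,q]. For instance
  ∂[1,3,6] = [3,6] − [1,6] + [1,3],
  ∂[1,5,7] = [5,7] − [1,7] + [1,5].
The resulting 24×16 matrix has rank 15, and its Smith normal form has invariant factors (1,1,1,1,1,1,1,1,1,1,1,1,1,1,1).

Reading off H_k = ker ∂_k / im ∂_{k+1}:

  H_0: rank C_0 − rank ∂_1 = 8 − 7 = 1, and the invariant factors of ∂_1 are all 1, so H_0 ≅ Z.
  H_1: rank ker ∂_1 − rank ∂_2 = (24 − 7) − 15 = 2, and the invariant factors of ∂_2 are all 1, so H_1 ≅ Z^2.
  H_2: rank ker ∂_2 − rank ∂_3 = (16 − 15) − 0 = 1, and there is no ∂_3, so H_2 ≅ Z.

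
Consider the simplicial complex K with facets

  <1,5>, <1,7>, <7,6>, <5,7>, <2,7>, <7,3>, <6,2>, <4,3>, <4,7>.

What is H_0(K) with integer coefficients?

K has 7 vertices, 9 edges.
rank ∂_0 = 0, rank ∂_1 = 6 ⇒ b_0 = 7 − 0 − 6 = 1; all invariant factors of ∂_1 are 1 so no torsion. So H_0 ≅ Z.

H_0 = Z.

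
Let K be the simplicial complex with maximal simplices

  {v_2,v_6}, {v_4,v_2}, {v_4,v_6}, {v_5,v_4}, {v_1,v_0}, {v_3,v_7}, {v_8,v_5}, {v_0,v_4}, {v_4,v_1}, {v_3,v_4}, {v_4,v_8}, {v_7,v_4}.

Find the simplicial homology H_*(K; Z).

We work with the vertex ordering v_0 < v_1 < v_2 < v_3 < v_4 < v_5 < v_6 < v_7 < v_8. The simplices of K, each written with vertices in increasing order, are:

  0-simplices (9): [v_0], [v_1], [v_2], [v_3], [v_4], [v_5], [v_6], [v_7], [v_8]
  1-simplices (12): [v_0,v_1], [v_0,v_4], [v_1,v_4], [v_2,v_4], [v_2,v_6], [v_3,v_4], [v_3,v_7], [v_4,v_5], [v_4,v_6], [v_4,v_7], [v_4,v_8], [v_5,v_8]

giving chain groups C_0 ≅ Z^9, C_1 ≅ Z^12.

The boundary map ∂_1: C_1 → C_0 is given by ∂[p,q] = [q] − [p]. For instance
  ∂[v_4,v_5] = [v_5] − [v_4].
As a 9×12 matrix over Z this has rank 8, with invariant factors (1,1,1,1,1,1,1,1).

Computing H_k = (kernel of ∂_k) / (image of ∂_{k+1}):

  H_0: rank C_0 − rank ∂_1 = 9 − 8 = 1, and the invariant factors of ∂_1 are all 1, so H_0 = Z.
  H_1: rank ker ∂_1 − rank ∂_2 = (12 − 8) − 0 = 4, and there is no ∂_2, so H_1 = Z^4.

As a check, the Euler characteristic is 9 − 12 = -3, which agrees with 1 − 4 = -3.
(K is a triangulation of a wedge of 4 circles.)

H_0 ≅ Z,  H_1 ≅ Z^4.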